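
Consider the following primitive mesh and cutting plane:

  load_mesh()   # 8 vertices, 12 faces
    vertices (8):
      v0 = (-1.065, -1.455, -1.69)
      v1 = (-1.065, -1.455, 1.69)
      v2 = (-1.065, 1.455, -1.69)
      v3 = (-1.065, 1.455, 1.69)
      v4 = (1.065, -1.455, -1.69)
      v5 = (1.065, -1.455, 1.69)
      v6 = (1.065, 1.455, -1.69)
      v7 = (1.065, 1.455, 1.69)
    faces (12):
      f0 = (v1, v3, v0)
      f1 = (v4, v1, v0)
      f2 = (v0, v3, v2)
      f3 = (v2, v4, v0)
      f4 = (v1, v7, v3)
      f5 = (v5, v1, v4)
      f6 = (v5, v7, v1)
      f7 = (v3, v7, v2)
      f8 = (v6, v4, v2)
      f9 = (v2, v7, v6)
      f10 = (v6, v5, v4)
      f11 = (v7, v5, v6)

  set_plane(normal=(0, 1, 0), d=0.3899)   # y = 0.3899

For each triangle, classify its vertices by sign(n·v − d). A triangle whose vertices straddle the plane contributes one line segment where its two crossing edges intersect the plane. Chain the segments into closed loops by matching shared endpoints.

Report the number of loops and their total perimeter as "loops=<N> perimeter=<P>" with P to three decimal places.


loops=1 perimeter=11.020

Straddling triangles (8 of 12):
  (v1,v3,v0) [-+-] → (-1.065, 0.3899, 1.69)–(-1.065, 0.3899, 0.452874)  len=1.2371
  (v0,v3,v2) [-++] → (-1.065, 0.3899, 0.452874)–(-1.065, 0.3899, -1.69)  len=2.1429
  (v2,v4,v0) [+--] → (-0.285391, 0.3899, -1.69)–(-1.065, 0.3899, -1.69)  len=0.7796
  (v1,v7,v3) [-++] → (0.285391, 0.3899, 1.69)–(-1.065, 0.3899, 1.69)  len=1.3504
  (v5,v7,v1) [-+-] → (1.065, 0.3899, 1.69)–(0.285391, 0.3899, 1.69)  len=0.7796
  (v6,v4,v2) [+-+] → (1.065, 0.3899, -1.69)–(-0.285391, 0.3899, -1.69)  len=1.3504
  (v6,v5,v4) [+--] → (1.065, 0.3899, -0.452874)–(1.065, 0.3899, -1.69)  len=1.2371
  (v7,v5,v6) [+-+] → (1.065, 0.3899, 1.69)–(1.065, 0.3899, -0.452874)  len=2.1429

Chained into 1 loop(s):
  loop 1: 8 segments, perimeter = 11.0200
Total perimeter = 11.020


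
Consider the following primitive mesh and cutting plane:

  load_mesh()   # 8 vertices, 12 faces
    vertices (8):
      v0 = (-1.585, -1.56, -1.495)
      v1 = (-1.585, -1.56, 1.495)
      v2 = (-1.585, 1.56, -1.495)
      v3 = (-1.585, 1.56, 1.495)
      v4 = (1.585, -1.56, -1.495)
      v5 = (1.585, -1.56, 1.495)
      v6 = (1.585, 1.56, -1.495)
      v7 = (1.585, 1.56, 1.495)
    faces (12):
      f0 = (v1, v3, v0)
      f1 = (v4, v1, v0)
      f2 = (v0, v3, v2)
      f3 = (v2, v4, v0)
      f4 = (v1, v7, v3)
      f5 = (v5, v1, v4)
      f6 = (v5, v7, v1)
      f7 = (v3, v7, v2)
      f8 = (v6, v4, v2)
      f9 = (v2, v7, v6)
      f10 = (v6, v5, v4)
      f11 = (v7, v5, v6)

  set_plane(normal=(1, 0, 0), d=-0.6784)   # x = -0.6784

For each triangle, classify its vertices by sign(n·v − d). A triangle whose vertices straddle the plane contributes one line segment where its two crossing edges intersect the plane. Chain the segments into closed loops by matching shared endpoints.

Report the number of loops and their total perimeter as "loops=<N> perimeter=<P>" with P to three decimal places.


Straddling triangles (8 of 12):
  (v4,v1,v0) [+--] → (-0.6784, -1.56, 0.639879)–(-0.6784, -1.56, -1.495)  len=2.1349
  (v2,v4,v0) [-+-] → (-0.6784, 0.6677, -1.495)–(-0.6784, -1.56, -1.495)  len=2.2277
  (v1,v7,v3) [-+-] → (-0.6784, -0.6677, 1.495)–(-0.6784, 1.56, 1.495)  len=2.2277
  (v5,v1,v4) [+-+] → (-0.6784, -1.56, 1.495)–(-0.6784, -1.56, 0.639879)  len=0.8551
  (v5,v7,v1) [++-] → (-0.6784, -0.6677, 1.495)–(-0.6784, -1.56, 1.495)  len=0.8923
  (v3,v7,v2) [-+-] → (-0.6784, 1.56, 1.495)–(-0.6784, 1.56, -0.639879)  len=2.1349
  (v6,v4,v2) [++-] → (-0.6784, 0.6677, -1.495)–(-0.6784, 1.56, -1.495)  len=0.8923
  (v2,v7,v6) [-++] → (-0.6784, 1.56, -0.639879)–(-0.6784, 1.56, -1.495)  len=0.8551

Chained into 1 loop(s):
  loop 1: 8 segments, perimeter = 12.2200
Total perimeter = 12.220

loops=1 perimeter=12.220


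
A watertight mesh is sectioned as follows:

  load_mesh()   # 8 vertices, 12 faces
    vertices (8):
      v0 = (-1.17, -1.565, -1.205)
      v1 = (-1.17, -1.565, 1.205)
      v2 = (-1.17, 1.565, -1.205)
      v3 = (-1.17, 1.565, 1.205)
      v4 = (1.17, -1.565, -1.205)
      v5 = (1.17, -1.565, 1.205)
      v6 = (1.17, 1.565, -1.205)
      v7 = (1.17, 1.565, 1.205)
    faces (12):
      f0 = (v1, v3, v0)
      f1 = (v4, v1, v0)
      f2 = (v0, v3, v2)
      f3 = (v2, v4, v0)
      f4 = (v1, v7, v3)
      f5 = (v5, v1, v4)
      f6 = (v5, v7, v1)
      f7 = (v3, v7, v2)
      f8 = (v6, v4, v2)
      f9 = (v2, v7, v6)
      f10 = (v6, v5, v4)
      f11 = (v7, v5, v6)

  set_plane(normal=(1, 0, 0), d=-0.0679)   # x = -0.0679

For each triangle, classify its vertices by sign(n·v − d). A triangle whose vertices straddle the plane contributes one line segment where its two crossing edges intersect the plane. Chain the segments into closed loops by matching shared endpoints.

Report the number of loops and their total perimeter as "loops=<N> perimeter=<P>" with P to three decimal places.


loops=1 perimeter=11.080

Straddling triangles (8 of 12):
  (v4,v1,v0) [+--] → (-0.0679, -1.565, 0.0699312)–(-0.0679, -1.565, -1.205)  len=1.2749
  (v2,v4,v0) [-+-] → (-0.0679, 0.0908235, -1.205)–(-0.0679, -1.565, -1.205)  len=1.6558
  (v1,v7,v3) [-+-] → (-0.0679, -0.0908235, 1.205)–(-0.0679, 1.565, 1.205)  len=1.6558
  (v5,v1,v4) [+-+] → (-0.0679, -1.565, 1.205)–(-0.0679, -1.565, 0.0699312)  len=1.1351
  (v5,v7,v1) [++-] → (-0.0679, -0.0908235, 1.205)–(-0.0679, -1.565, 1.205)  len=1.4742
  (v3,v7,v2) [-+-] → (-0.0679, 1.565, 1.205)–(-0.0679, 1.565, -0.0699312)  len=1.2749
  (v6,v4,v2) [++-] → (-0.0679, 0.0908235, -1.205)–(-0.0679, 1.565, -1.205)  len=1.4742
  (v2,v7,v6) [-++] → (-0.0679, 1.565, -0.0699312)–(-0.0679, 1.565, -1.205)  len=1.1351

Chained into 1 loop(s):
  loop 1: 8 segments, perimeter = 11.0800
Total perimeter = 11.080


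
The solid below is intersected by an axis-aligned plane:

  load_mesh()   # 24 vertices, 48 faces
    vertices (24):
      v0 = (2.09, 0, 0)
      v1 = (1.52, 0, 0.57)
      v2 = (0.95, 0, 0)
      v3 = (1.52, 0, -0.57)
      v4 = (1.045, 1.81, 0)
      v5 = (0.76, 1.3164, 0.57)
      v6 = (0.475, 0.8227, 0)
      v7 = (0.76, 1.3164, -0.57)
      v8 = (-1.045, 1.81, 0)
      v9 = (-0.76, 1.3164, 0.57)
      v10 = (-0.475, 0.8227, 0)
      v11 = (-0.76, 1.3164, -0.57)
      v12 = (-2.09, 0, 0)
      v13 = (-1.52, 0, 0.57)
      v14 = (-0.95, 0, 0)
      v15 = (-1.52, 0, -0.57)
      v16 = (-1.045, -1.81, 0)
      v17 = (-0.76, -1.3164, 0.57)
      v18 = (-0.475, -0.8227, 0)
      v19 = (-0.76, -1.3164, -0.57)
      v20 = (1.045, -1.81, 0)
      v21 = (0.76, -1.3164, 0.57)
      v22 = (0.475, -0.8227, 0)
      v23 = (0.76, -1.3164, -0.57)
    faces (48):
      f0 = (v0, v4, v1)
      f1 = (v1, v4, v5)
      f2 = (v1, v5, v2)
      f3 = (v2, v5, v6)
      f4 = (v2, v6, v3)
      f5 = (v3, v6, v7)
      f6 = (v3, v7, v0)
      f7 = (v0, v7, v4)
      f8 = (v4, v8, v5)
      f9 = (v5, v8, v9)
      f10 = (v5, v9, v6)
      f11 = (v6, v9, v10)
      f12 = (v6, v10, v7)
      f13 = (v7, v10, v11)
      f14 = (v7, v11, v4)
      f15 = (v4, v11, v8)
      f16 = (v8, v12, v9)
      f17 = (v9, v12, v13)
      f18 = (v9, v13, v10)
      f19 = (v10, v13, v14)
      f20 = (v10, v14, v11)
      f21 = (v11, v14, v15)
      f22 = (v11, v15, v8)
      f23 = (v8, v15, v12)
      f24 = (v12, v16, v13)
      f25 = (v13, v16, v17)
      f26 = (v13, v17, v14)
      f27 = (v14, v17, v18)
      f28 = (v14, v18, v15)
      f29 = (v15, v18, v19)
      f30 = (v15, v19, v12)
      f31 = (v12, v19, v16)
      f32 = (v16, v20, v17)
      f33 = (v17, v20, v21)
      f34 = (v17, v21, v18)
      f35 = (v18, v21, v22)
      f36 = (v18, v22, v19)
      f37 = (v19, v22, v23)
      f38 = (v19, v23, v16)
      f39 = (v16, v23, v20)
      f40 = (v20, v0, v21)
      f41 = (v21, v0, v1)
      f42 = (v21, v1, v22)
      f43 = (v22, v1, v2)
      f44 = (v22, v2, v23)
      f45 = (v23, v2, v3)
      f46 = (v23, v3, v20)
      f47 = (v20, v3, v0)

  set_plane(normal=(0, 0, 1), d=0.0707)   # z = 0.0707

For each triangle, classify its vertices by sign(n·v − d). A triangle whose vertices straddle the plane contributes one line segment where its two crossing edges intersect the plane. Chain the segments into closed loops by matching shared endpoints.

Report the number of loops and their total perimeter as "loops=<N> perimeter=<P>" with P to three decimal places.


Straddling triangles (24 of 48):
  (v0,v4,v1) [--+] → (1.10392, 1.5855, 0.0707)–(2.0193, 0, 0.0707)  len=1.8308
  (v1,v4,v5) [+-+] → (1.10392, 1.5855, 0.0707)–(1.00965, 1.74878, 0.0707)  len=0.1885
  (v1,v5,v2) [++-] → (0.926433, 0.16328, 0.0707)–(1.0207, 0, 0.0707)  len=0.1885
  (v2,v5,v6) [-+-] → (0.926433, 0.16328, 0.0707)–(0.51035, 0.883936, 0.0707)  len=0.8321
  (v4,v8,v5) [--+] → (-0.821117, 1.74878, 0.0707)–(1.00965, 1.74878, 0.0707)  len=1.8308
  (v5,v8,v9) [+-+] → (-0.821117, 1.74878, 0.0707)–(-1.00965, 1.74878, 0.0707)  len=0.1885
  (v5,v9,v6) [++-] → (0.321817, 0.883936, 0.0707)–(0.51035, 0.883936, 0.0707)  len=0.1885
  (v6,v9,v10) [-+-] → (0.321817, 0.883936, 0.0707)–(-0.51035, 0.883936, 0.0707)  len=0.8322
  (v8,v12,v9) [--+] → (-1.92503, 0.16328, 0.0707)–(-1.00965, 1.74878, 0.0707)  len=1.8308
  (v9,v12,v13) [+-+] → (-1.92503, 0.16328, 0.0707)–(-2.0193, 0, 0.0707)  len=0.1885
  (v9,v13,v10) [++-] → (-0.604617, 0.720656, 0.0707)–(-0.51035, 0.883936, 0.0707)  len=0.1885
  (v10,v13,v14) [-+-] → (-0.604617, 0.720656, 0.0707)–(-1.0207, 0, 0.0707)  len=0.8321
  (v12,v16,v13) [--+] → (-1.10392, -1.5855, 0.0707)–(-2.0193, 0, 0.0707)  len=1.8308
  (v13,v16,v17) [+-+] → (-1.10392, -1.5855, 0.0707)–(-1.00965, -1.74878, 0.0707)  len=0.1885
  (v13,v17,v14) [++-] → (-0.926433, -0.16328, 0.0707)–(-1.0207, 0, 0.0707)  len=0.1885
  (v14,v17,v18) [-+-] → (-0.926433, -0.16328, 0.0707)–(-0.51035, -0.883936, 0.0707)  len=0.8321
  (v16,v20,v17) [--+] → (0.821117, -1.74878, 0.0707)–(-1.00965, -1.74878, 0.0707)  len=1.8308
  (v17,v20,v21) [+-+] → (0.821117, -1.74878, 0.0707)–(1.00965, -1.74878, 0.0707)  len=0.1885
  (v17,v21,v18) [++-] → (-0.321817, -0.883936, 0.0707)–(-0.51035, -0.883936, 0.0707)  len=0.1885
  (v18,v21,v22) [-+-] → (-0.321817, -0.883936, 0.0707)–(0.51035, -0.883936, 0.0707)  len=0.8322
  (v20,v0,v21) [--+] → (1.92503, -0.16328, 0.0707)–(1.00965, -1.74878, 0.0707)  len=1.8308
  (v21,v0,v1) [+-+] → (1.92503, -0.16328, 0.0707)–(2.0193, 0, 0.0707)  len=0.1885
  (v21,v1,v22) [++-] → (0.604617, -0.720656, 0.0707)–(0.51035, -0.883936, 0.0707)  len=0.1885
  (v22,v1,v2) [-+-] → (0.604617, -0.720656, 0.0707)–(1.0207, 0, 0.0707)  len=0.8321

Chained into 2 loop(s):
  loop 1: 12 segments, perimeter = 12.1158
  loop 2: 12 segments, perimeter = 6.1241
Total perimeter = 18.240

loops=2 perimeter=18.240


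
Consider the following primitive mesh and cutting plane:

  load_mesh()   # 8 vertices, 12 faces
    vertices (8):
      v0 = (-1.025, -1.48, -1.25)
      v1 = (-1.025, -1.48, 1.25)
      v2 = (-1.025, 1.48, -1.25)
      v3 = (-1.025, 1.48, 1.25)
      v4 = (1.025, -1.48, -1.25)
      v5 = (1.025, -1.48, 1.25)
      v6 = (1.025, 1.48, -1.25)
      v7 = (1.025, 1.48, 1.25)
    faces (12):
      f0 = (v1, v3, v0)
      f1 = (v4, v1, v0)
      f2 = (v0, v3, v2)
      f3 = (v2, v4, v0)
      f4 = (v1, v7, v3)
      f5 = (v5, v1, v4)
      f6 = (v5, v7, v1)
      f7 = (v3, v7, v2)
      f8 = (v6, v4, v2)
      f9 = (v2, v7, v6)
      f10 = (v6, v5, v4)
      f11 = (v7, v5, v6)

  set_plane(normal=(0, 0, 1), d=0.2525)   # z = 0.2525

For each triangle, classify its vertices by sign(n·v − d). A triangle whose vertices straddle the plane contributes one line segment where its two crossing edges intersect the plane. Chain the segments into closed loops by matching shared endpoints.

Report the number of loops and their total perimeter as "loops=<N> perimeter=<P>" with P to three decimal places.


Straddling triangles (8 of 12):
  (v1,v3,v0) [++-] → (-1.025, 0.29896, 0.2525)–(-1.025, -1.48, 0.2525)  len=1.7790
  (v4,v1,v0) [-+-] → (-0.20705, -1.48, 0.2525)–(-1.025, -1.48, 0.2525)  len=0.8179
  (v0,v3,v2) [-+-] → (-1.025, 0.29896, 0.2525)–(-1.025, 1.48, 0.2525)  len=1.1810
  (v5,v1,v4) [++-] → (-0.20705, -1.48, 0.2525)–(1.025, -1.48, 0.2525)  len=1.2320
  (v3,v7,v2) [++-] → (0.20705, 1.48, 0.2525)–(-1.025, 1.48, 0.2525)  len=1.2320
  (v2,v7,v6) [-+-] → (0.20705, 1.48, 0.2525)–(1.025, 1.48, 0.2525)  len=0.8179
  (v6,v5,v4) [-+-] → (1.025, -0.29896, 0.2525)–(1.025, -1.48, 0.2525)  len=1.1810
  (v7,v5,v6) [++-] → (1.025, -0.29896, 0.2525)–(1.025, 1.48, 0.2525)  len=1.7790

Chained into 1 loop(s):
  loop 1: 8 segments, perimeter = 10.0200
Total perimeter = 10.020

loops=1 perimeter=10.020


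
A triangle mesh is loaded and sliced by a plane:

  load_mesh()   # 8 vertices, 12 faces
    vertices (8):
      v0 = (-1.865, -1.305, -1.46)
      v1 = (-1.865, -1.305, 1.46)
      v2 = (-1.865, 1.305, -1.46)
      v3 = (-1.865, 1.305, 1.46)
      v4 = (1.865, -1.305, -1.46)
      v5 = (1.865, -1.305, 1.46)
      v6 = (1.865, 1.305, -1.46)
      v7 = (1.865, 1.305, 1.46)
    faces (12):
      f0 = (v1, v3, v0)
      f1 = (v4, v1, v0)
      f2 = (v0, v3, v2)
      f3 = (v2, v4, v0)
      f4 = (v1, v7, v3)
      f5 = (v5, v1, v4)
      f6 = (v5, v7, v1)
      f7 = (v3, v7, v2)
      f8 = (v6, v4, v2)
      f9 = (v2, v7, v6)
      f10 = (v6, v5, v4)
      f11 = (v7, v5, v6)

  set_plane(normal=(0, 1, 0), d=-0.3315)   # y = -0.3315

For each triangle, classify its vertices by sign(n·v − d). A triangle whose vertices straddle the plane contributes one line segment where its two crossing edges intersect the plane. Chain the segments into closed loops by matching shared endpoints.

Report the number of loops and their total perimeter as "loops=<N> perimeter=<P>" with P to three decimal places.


loops=1 perimeter=13.300

Straddling triangles (8 of 12):
  (v1,v3,v0) [-+-] → (-1.865, -0.3315, 1.46)–(-1.865, -0.3315, -0.370874)  len=1.8309
  (v0,v3,v2) [-++] → (-1.865, -0.3315, -0.370874)–(-1.865, -0.3315, -1.46)  len=1.0891
  (v2,v4,v0) [+--] → (0.473753, -0.3315, -1.46)–(-1.865, -0.3315, -1.46)  len=2.3388
  (v1,v7,v3) [-++] → (-0.473753, -0.3315, 1.46)–(-1.865, -0.3315, 1.46)  len=1.3912
  (v5,v7,v1) [-+-] → (1.865, -0.3315, 1.46)–(-0.473753, -0.3315, 1.46)  len=2.3388
  (v6,v4,v2) [+-+] → (1.865, -0.3315, -1.46)–(0.473753, -0.3315, -1.46)  len=1.3912
  (v6,v5,v4) [+--] → (1.865, -0.3315, 0.370874)–(1.865, -0.3315, -1.46)  len=1.8309
  (v7,v5,v6) [+-+] → (1.865, -0.3315, 1.46)–(1.865, -0.3315, 0.370874)  len=1.0891

Chained into 1 loop(s):
  loop 1: 8 segments, perimeter = 13.3000
Total perimeter = 13.300


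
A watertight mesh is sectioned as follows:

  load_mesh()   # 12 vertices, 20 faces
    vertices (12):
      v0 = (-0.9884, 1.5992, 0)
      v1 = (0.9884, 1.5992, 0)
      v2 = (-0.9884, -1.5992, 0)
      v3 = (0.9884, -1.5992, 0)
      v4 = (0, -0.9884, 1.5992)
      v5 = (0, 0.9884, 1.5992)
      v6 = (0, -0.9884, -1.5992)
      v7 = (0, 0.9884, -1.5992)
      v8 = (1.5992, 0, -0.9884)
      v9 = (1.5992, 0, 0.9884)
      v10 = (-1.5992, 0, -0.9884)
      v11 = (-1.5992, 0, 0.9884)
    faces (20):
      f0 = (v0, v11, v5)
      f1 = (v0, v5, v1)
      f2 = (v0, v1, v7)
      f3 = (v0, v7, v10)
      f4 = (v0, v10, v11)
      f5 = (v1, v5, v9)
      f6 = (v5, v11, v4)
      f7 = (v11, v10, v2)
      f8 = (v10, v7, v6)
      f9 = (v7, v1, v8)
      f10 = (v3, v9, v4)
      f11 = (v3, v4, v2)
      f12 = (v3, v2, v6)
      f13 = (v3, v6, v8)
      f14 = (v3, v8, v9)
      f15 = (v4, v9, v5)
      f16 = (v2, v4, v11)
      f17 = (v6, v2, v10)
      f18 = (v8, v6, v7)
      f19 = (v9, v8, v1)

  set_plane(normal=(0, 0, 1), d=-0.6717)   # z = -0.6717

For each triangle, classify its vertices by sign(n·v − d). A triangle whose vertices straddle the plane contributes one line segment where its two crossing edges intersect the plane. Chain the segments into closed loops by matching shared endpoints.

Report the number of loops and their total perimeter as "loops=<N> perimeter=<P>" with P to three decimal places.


loops=1 perimeter=9.184

Straddling triangles (10 of 20):
  (v0,v1,v7) [++-] → (0.57325, 1.34265, -0.6717)–(-0.57325, 1.34265, -0.6717)  len=1.1465
  (v0,v7,v10) [+--] → (-0.57325, 1.34265, -0.6717)–(-1.40349, 0.512411, -0.6717)  len=1.1741
  (v0,v10,v11) [+-+] → (-1.40349, 0.512411, -0.6717)–(-1.5992, 0, -0.6717)  len=0.5485
  (v11,v10,v2) [+-+] → (-1.5992, 0, -0.6717)–(-1.40349, -0.512411, -0.6717)  len=0.5485
  (v7,v1,v8) [-+-] → (0.57325, 1.34265, -0.6717)–(1.40349, 0.512411, -0.6717)  len=1.1741
  (v3,v2,v6) [++-] → (-0.57325, -1.34265, -0.6717)–(0.57325, -1.34265, -0.6717)  len=1.1465
  (v3,v6,v8) [+--] → (0.57325, -1.34265, -0.6717)–(1.40349, -0.512411, -0.6717)  len=1.1741
  (v3,v8,v9) [+-+] → (1.40349, -0.512411, -0.6717)–(1.5992, 0, -0.6717)  len=0.5485
  (v6,v2,v10) [-+-] → (-0.57325, -1.34265, -0.6717)–(-1.40349, -0.512411, -0.6717)  len=1.1741
  (v9,v8,v1) [+-+] → (1.5992, 0, -0.6717)–(1.40349, 0.512411, -0.6717)  len=0.5485

Chained into 1 loop(s):
  loop 1: 10 segments, perimeter = 9.1836
Total perimeter = 9.184


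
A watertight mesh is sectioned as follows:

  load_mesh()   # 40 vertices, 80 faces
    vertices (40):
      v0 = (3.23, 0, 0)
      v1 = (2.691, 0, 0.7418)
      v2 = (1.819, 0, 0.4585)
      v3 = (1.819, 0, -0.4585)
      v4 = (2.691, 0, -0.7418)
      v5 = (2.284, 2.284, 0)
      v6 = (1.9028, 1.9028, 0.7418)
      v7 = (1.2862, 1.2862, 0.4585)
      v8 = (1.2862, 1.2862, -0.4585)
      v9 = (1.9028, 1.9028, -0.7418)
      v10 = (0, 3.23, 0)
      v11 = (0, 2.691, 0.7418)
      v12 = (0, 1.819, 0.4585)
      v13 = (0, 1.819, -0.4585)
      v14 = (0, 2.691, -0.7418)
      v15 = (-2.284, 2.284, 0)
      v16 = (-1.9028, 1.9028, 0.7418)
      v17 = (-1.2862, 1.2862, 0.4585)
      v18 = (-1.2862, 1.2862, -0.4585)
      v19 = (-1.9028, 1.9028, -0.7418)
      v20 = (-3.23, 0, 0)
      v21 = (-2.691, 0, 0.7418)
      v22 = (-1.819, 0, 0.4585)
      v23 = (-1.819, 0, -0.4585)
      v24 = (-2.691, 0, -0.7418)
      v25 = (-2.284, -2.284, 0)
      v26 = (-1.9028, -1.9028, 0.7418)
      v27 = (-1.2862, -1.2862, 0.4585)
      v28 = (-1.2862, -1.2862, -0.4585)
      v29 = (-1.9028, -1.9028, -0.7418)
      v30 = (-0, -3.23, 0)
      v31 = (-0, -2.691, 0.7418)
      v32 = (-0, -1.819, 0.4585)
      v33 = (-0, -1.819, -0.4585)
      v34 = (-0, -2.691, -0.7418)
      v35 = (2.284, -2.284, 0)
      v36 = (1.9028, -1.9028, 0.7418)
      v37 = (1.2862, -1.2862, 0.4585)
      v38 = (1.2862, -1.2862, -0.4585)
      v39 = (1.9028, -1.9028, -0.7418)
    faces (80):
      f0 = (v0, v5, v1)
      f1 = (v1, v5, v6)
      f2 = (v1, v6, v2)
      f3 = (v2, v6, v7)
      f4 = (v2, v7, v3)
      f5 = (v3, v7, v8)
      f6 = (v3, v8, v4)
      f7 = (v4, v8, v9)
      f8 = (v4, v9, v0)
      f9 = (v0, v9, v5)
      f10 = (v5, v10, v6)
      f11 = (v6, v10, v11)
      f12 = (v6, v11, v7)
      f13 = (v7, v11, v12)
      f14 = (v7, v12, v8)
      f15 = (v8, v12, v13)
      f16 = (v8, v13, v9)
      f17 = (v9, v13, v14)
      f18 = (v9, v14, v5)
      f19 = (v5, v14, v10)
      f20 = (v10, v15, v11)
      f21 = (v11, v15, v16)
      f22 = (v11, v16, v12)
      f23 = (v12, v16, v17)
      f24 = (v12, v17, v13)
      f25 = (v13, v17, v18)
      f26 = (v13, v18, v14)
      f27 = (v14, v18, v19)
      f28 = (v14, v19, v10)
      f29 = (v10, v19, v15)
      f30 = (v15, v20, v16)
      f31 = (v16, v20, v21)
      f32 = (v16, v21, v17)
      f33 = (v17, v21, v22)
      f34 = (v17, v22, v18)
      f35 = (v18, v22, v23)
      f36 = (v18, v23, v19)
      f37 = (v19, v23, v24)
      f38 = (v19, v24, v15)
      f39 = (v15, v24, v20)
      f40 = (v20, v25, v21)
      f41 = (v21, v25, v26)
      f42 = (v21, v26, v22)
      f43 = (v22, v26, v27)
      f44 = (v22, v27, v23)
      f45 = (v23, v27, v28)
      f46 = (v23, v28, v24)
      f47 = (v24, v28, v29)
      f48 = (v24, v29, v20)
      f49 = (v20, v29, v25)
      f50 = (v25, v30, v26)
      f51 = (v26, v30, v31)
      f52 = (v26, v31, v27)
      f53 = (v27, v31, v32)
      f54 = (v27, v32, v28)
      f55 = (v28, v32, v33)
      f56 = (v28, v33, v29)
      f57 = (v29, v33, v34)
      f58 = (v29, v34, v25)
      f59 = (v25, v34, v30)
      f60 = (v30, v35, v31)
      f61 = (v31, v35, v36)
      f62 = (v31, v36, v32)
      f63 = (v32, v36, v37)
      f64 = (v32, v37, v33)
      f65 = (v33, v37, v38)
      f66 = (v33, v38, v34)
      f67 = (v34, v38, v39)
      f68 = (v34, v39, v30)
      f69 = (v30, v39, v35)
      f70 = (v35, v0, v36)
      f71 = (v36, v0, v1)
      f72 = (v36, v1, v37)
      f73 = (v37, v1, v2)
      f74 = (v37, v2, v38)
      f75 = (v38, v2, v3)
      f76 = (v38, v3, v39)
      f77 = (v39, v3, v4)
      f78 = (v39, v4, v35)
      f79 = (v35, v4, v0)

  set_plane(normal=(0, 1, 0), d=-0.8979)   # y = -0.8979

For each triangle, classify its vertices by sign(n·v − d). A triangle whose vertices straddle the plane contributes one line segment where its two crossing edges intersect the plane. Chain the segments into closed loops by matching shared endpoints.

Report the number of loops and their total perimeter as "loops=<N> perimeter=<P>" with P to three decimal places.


loops=2 perimeter=9.169

Straddling triangles (20 of 80):
  (v20,v25,v21) [+-+] → (-2.8581, -0.8979, 0)–(-2.531, -0.8979, 0.450179)  len=0.5565
  (v21,v25,v26) [+--] → (-2.531, -0.8979, 0.450179)–(-2.31906, -0.8979, 0.7418)  len=0.3605
  (v21,v26,v22) [+-+] → (-2.31906, -0.8979, 0.7418)–(-1.85854, -0.8979, 0.592185)  len=0.4842
  (v22,v26,v27) [+--] → (-1.85854, -0.8979, 0.592185)–(-1.44705, -0.8979, 0.4585)  len=0.4327
  (v22,v27,v23) [+-+] → (-1.44705, -0.8979, 0.4585)–(-1.44705, -0.8979, 0.18166)  len=0.2768
  (v23,v27,v28) [+--] → (-1.44705, -0.8979, 0.18166)–(-1.44705, -0.8979, -0.4585)  len=0.6402
  (v23,v28,v24) [+-+] → (-1.44705, -0.8979, -0.4585)–(-1.7103, -0.8979, -0.544027)  len=0.2768
  (v24,v28,v29) [+--] → (-1.7103, -0.8979, -0.544027)–(-2.31906, -0.8979, -0.7418)  len=0.6401
  (v24,v29,v20) [+-+] → (-2.31906, -0.8979, -0.7418)–(-2.60372, -0.8979, -0.350043)  len=0.4843
  (v20,v29,v25) [+--] → (-2.60372, -0.8979, -0.350043)–(-2.8581, -0.8979, 0)  len=0.4327
  (v35,v0,v36) [-+-] → (2.8581, -0.8979, 0)–(2.60372, -0.8979, 0.350043)  len=0.4327
  (v36,v0,v1) [-++] → (2.60372, -0.8979, 0.350043)–(2.31906, -0.8979, 0.7418)  len=0.4843
  (v36,v1,v37) [-+-] → (2.31906, -0.8979, 0.7418)–(1.7103, -0.8979, 0.544027)  len=0.6401
  (v37,v1,v2) [-++] → (1.7103, -0.8979, 0.544027)–(1.44705, -0.8979, 0.4585)  len=0.2768
  (v37,v2,v38) [-+-] → (1.44705, -0.8979, 0.4585)–(1.44705, -0.8979, -0.18166)  len=0.6402
  (v38,v2,v3) [-++] → (1.44705, -0.8979, -0.18166)–(1.44705, -0.8979, -0.4585)  len=0.2768
  (v38,v3,v39) [-+-] → (1.44705, -0.8979, -0.4585)–(1.85854, -0.8979, -0.592185)  len=0.4327
  (v39,v3,v4) [-++] → (1.85854, -0.8979, -0.592185)–(2.31906, -0.8979, -0.7418)  len=0.4842
  (v39,v4,v35) [-+-] → (2.31906, -0.8979, -0.7418)–(2.531, -0.8979, -0.450179)  len=0.3605
  (v35,v4,v0) [-++] → (2.531, -0.8979, -0.450179)–(2.8581, -0.8979, 0)  len=0.5565

Chained into 2 loop(s):
  loop 1: 10 segments, perimeter = 4.5847
  loop 2: 10 segments, perimeter = 4.5847
Total perimeter = 9.169


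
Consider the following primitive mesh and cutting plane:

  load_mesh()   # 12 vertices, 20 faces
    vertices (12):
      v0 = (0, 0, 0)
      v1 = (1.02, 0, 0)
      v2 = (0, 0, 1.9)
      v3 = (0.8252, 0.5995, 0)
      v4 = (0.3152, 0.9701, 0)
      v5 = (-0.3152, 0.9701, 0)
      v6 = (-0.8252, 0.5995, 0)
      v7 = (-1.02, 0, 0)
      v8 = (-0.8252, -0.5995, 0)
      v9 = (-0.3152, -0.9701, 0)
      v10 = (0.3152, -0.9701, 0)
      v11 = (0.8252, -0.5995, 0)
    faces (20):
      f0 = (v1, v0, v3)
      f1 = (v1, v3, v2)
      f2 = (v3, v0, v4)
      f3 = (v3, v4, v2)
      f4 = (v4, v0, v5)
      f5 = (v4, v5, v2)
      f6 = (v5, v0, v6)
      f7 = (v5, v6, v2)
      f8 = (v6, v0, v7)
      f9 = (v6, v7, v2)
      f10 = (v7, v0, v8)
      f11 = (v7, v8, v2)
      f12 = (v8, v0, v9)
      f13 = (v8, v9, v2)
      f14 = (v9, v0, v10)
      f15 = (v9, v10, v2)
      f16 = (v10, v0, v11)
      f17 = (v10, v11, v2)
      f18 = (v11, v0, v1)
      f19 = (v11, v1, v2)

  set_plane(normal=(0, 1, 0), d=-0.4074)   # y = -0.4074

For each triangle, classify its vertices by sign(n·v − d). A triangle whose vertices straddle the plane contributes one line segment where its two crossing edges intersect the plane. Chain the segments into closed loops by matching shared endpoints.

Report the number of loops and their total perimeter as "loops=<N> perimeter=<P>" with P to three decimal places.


Straddling triangles (10 of 20):
  (v7,v0,v8) [++-] → (-0.560778, -0.4074, 0)–(-0.88762, -0.4074, 0)  len=0.3268
  (v7,v8,v2) [+-+] → (-0.88762, -0.4074, 0)–(-0.560778, -0.4074, 0.608824)  len=0.6910
  (v8,v0,v9) [-+-] → (-0.560778, -0.4074, 0)–(-0.13237, -0.4074, 0)  len=0.4284
  (v8,v9,v2) [--+] → (-0.13237, -0.4074, 1.10208)–(-0.560778, -0.4074, 0.608824)  len=0.6533
  (v9,v0,v10) [-+-] → (-0.13237, -0.4074, 0)–(0.13237, -0.4074, 0)  len=0.2647
  (v9,v10,v2) [--+] → (0.13237, -0.4074, 1.10208)–(-0.13237, -0.4074, 1.10208)  len=0.2647
  (v10,v0,v11) [-+-] → (0.13237, -0.4074, 0)–(0.560778, -0.4074, 0)  len=0.4284
  (v10,v11,v2) [--+] → (0.560778, -0.4074, 0.608824)–(0.13237, -0.4074, 1.10208)  len=0.6533
  (v11,v0,v1) [-++] → (0.560778, -0.4074, 0)–(0.88762, -0.4074, 0)  len=0.3268
  (v11,v1,v2) [-++] → (0.88762, -0.4074, 0)–(0.560778, -0.4074, 0.608824)  len=0.6910

Chained into 1 loop(s):
  loop 1: 10 segments, perimeter = 4.7287
Total perimeter = 4.729

loops=1 perimeter=4.729


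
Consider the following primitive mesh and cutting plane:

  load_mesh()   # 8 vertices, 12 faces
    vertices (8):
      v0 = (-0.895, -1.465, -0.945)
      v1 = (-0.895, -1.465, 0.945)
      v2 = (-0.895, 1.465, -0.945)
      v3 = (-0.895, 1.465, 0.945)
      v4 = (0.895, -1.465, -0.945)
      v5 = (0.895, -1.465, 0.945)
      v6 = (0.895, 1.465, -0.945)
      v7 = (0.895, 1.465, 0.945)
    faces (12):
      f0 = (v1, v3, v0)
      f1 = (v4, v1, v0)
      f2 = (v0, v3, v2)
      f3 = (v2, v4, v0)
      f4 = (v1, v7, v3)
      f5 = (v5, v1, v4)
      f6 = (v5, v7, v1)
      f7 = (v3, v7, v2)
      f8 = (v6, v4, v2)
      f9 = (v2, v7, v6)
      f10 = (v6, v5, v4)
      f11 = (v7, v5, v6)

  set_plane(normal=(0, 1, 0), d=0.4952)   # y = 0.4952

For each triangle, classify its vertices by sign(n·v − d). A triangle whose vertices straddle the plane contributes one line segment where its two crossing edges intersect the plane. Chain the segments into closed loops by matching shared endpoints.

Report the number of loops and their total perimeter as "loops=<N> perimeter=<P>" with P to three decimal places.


loops=1 perimeter=7.360

Straddling triangles (8 of 12):
  (v1,v3,v0) [-+-] → (-0.895, 0.4952, 0.945)–(-0.895, 0.4952, 0.319429)  len=0.6256
  (v0,v3,v2) [-++] → (-0.895, 0.4952, 0.319429)–(-0.895, 0.4952, -0.945)  len=1.2644
  (v2,v4,v0) [+--] → (-0.302528, 0.4952, -0.945)–(-0.895, 0.4952, -0.945)  len=0.5925
  (v1,v7,v3) [-++] → (0.302528, 0.4952, 0.945)–(-0.895, 0.4952, 0.945)  len=1.1975
  (v5,v7,v1) [-+-] → (0.895, 0.4952, 0.945)–(0.302528, 0.4952, 0.945)  len=0.5925
  (v6,v4,v2) [+-+] → (0.895, 0.4952, -0.945)–(-0.302528, 0.4952, -0.945)  len=1.1975
  (v6,v5,v4) [+--] → (0.895, 0.4952, -0.319429)–(0.895, 0.4952, -0.945)  len=0.6256
  (v7,v5,v6) [+-+] → (0.895, 0.4952, 0.945)–(0.895, 0.4952, -0.319429)  len=1.2644

Chained into 1 loop(s):
  loop 1: 8 segments, perimeter = 7.3600
Total perimeter = 7.360


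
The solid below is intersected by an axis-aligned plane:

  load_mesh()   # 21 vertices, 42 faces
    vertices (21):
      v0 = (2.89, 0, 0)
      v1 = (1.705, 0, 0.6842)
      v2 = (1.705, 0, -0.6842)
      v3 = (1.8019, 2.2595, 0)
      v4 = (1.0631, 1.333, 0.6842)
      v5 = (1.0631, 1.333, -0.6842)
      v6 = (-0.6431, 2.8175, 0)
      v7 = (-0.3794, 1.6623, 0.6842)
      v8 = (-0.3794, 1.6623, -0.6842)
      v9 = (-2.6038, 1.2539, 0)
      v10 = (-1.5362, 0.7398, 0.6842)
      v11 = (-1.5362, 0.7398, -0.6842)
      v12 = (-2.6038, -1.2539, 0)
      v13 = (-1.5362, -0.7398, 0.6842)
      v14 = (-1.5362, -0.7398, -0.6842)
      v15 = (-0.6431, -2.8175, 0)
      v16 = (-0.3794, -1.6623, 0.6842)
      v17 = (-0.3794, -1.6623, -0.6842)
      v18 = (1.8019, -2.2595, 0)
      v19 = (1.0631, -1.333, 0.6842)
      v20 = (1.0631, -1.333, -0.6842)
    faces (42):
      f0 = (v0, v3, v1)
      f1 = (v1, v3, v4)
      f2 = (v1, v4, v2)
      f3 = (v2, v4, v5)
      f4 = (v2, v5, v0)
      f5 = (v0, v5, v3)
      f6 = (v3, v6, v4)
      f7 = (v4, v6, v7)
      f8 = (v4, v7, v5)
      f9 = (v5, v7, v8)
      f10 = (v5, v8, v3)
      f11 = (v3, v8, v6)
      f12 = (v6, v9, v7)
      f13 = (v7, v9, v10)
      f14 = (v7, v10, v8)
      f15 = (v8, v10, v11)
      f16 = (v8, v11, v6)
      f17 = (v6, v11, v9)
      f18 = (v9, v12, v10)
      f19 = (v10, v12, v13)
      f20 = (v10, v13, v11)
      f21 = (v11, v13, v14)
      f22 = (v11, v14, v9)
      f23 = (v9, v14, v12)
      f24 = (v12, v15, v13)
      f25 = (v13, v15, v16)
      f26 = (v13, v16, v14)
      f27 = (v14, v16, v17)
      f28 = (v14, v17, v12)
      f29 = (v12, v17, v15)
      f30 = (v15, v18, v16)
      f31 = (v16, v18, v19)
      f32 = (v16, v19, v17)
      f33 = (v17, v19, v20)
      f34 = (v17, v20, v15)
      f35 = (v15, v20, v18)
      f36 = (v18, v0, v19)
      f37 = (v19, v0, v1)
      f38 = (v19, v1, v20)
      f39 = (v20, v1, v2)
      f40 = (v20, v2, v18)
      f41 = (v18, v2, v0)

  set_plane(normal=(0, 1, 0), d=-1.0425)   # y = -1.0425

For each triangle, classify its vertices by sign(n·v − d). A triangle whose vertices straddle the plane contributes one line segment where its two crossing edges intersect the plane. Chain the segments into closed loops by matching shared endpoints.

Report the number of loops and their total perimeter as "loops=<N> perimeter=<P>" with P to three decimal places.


loops=2 perimeter=8.688

Straddling triangles (14 of 42):
  (v9,v12,v10) [+-+] → (-2.6038, -1.0425, 0)–(-2.4906, -1.0425, 0.0725485)  len=0.1345
  (v10,v12,v13) [+-+] → (-2.4906, -1.0425, 0.0725485)–(-2.1648, -1.0425, 0.281346)  len=0.3870
  (v9,v14,v12) [++-] → (-2.1648, -1.0425, -0.281346)–(-2.6038, -1.0425, 0)  len=0.5214
  (v12,v15,v13) [--+] → (-1.40608, -1.0425, 0.584519)–(-2.1648, -1.0425, 0.281346)  len=0.8170
  (v13,v15,v16) [+--] → (-1.40608, -1.0425, 0.584519)–(-1.15662, -1.0425, 0.6842)  len=0.2686
  (v13,v16,v14) [+-+] → (-1.15662, -1.0425, 0.6842)–(-1.15662, -1.0425, -0.235187)  len=0.9194
  (v14,v16,v17) [+--] → (-1.15662, -1.0425, -0.235187)–(-1.15662, -1.0425, -0.6842)  len=0.4490
  (v14,v17,v12) [+--] → (-1.15662, -1.0425, -0.6842)–(-2.1648, -1.0425, -0.281346)  len=1.0857
  (v18,v0,v19) [-+-] → (2.38797, -1.0425, 0)–(1.46124, -1.0425, 0.535093)  len=1.0701
  (v19,v0,v1) [-++] → (1.46124, -1.0425, 0.535093)–(1.20299, -1.0425, 0.6842)  len=0.2982
  (v19,v1,v20) [-+-] → (1.20299, -1.0425, 0.6842)–(1.20299, -1.0425, -0.385985)  len=1.0702
  (v20,v1,v2) [-++] → (1.20299, -1.0425, -0.385985)–(1.20299, -1.0425, -0.6842)  len=0.2982
  (v20,v2,v18) [-+-] → (1.20299, -1.0425, -0.6842)–(1.74971, -1.0425, -0.36852)  len=0.6313
  (v18,v2,v0) [-++] → (1.74971, -1.0425, -0.36852)–(2.38797, -1.0425, 0)  len=0.7370

Chained into 2 loop(s):
  loop 1: 8 segments, perimeter = 4.5826
  loop 2: 6 segments, perimeter = 4.1050
Total perimeter = 8.688


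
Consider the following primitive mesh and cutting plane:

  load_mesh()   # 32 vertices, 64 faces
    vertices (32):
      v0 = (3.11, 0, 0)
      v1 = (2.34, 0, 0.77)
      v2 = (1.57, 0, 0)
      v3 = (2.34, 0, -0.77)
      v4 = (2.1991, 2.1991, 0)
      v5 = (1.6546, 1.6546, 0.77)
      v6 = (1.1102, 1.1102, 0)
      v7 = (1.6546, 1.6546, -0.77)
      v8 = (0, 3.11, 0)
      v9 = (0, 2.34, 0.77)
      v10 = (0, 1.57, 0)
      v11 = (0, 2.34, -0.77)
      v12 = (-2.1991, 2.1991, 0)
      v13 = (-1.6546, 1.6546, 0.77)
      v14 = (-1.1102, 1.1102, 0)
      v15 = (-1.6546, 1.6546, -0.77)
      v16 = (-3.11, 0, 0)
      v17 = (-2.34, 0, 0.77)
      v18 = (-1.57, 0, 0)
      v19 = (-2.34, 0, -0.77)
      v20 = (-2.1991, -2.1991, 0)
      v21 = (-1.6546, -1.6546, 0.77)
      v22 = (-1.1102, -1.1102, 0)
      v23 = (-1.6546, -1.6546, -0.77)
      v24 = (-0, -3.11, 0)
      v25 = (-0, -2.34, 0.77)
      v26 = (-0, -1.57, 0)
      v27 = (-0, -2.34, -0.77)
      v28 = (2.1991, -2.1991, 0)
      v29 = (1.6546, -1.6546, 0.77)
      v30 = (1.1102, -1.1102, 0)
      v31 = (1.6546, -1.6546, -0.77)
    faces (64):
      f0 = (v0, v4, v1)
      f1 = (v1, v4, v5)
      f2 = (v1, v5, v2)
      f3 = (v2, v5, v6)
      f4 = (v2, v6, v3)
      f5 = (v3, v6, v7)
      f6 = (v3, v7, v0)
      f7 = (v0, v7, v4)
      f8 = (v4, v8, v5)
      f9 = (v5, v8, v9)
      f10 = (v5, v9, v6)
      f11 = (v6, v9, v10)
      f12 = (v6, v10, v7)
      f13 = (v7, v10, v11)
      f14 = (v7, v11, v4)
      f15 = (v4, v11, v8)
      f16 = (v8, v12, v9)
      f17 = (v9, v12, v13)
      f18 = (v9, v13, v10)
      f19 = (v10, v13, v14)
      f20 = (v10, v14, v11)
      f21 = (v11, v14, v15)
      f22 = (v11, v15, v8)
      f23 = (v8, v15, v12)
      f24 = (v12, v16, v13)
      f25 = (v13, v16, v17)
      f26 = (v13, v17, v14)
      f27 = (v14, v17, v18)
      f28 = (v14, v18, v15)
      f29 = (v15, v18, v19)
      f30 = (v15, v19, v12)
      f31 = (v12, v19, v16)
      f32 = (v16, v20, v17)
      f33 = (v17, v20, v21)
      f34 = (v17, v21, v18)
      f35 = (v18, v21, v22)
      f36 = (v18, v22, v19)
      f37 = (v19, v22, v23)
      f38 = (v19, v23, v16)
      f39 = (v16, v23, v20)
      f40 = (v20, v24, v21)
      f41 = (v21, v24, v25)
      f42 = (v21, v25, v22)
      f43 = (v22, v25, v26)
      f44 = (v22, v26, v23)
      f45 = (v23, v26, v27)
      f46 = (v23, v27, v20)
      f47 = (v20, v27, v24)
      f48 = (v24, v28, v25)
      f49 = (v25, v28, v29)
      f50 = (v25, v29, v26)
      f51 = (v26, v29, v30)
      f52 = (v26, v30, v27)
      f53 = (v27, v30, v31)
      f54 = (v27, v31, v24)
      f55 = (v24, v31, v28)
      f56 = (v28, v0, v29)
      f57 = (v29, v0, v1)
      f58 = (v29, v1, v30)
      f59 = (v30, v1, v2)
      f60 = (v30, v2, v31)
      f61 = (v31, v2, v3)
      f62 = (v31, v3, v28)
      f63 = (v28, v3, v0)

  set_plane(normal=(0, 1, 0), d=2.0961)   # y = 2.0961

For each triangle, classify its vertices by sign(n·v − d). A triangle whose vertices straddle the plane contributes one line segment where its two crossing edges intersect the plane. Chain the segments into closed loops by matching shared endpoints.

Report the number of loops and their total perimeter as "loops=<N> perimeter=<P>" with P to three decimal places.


loops=1 perimeter=9.899

Straddling triangles (18 of 64):
  (v0,v4,v1) [-+-] → (2.24176, 2.0961, 0)–(2.2057, 2.0961, 0.0360648)  len=0.0510
  (v1,v4,v5) [-+-] → (2.2057, 2.0961, 0.0360648)–(2.0961, 2.0961, 0.145657)  len=0.1550
  (v0,v7,v4) [--+] → (2.0961, 2.0961, -0.145657)–(2.24176, 2.0961, 0)  len=0.2060
  (v4,v8,v5) [++-] → (1.15267, 2.0961, 0.536418)–(2.0961, 2.0961, 0.145657)  len=1.0212
  (v5,v8,v9) [-++] → (1.15267, 2.0961, 0.536418)–(0.58879, 2.0961, 0.77)  len=0.6103
  (v5,v9,v6) [-+-] → (0.58879, 2.0961, 0.77)–(0.22018, 2.0961, 0.61729)  len=0.3990
  (v6,v9,v10) [-+-] → (0.22018, 2.0961, 0.61729)–(0, 2.0961, 0.5261)  len=0.2383
  (v7,v10,v11) [--+] → (0, 2.0961, -0.5261)–(0.58879, 2.0961, -0.77)  len=0.6373
  (v7,v11,v4) [-++] → (0.58879, 2.0961, -0.77)–(2.0961, 2.0961, -0.145657)  len=1.6315
  (v9,v12,v13) [++-] → (-2.0961, 2.0961, 0.145657)–(-0.58879, 2.0961, 0.77)  len=1.6315
  (v9,v13,v10) [+--] → (-0.58879, 2.0961, 0.77)–(0, 2.0961, 0.5261)  len=0.6373
  (v10,v14,v11) [--+] → (-0.22018, 2.0961, -0.61729)–(0, 2.0961, -0.5261)  len=0.2383
  (v11,v14,v15) [+--] → (-0.22018, 2.0961, -0.61729)–(-0.58879, 2.0961, -0.77)  len=0.3990
  (v11,v15,v8) [+-+] → (-0.58879, 2.0961, -0.77)–(-1.15267, 2.0961, -0.536418)  len=0.6103
  (v8,v15,v12) [+-+] → (-1.15267, 2.0961, -0.536418)–(-2.0961, 2.0961, -0.145657)  len=1.0212
  (v12,v16,v13) [+--] → (-2.24176, 2.0961, 0)–(-2.0961, 2.0961, 0.145657)  len=0.2060
  (v15,v19,v12) [--+] → (-2.2057, 2.0961, -0.0360648)–(-2.0961, 2.0961, -0.145657)  len=0.1550
  (v12,v19,v16) [+--] → (-2.2057, 2.0961, -0.0360648)–(-2.24176, 2.0961, 0)  len=0.0510

Chained into 1 loop(s):
  loop 1: 18 segments, perimeter = 9.8992
Total perimeter = 9.899


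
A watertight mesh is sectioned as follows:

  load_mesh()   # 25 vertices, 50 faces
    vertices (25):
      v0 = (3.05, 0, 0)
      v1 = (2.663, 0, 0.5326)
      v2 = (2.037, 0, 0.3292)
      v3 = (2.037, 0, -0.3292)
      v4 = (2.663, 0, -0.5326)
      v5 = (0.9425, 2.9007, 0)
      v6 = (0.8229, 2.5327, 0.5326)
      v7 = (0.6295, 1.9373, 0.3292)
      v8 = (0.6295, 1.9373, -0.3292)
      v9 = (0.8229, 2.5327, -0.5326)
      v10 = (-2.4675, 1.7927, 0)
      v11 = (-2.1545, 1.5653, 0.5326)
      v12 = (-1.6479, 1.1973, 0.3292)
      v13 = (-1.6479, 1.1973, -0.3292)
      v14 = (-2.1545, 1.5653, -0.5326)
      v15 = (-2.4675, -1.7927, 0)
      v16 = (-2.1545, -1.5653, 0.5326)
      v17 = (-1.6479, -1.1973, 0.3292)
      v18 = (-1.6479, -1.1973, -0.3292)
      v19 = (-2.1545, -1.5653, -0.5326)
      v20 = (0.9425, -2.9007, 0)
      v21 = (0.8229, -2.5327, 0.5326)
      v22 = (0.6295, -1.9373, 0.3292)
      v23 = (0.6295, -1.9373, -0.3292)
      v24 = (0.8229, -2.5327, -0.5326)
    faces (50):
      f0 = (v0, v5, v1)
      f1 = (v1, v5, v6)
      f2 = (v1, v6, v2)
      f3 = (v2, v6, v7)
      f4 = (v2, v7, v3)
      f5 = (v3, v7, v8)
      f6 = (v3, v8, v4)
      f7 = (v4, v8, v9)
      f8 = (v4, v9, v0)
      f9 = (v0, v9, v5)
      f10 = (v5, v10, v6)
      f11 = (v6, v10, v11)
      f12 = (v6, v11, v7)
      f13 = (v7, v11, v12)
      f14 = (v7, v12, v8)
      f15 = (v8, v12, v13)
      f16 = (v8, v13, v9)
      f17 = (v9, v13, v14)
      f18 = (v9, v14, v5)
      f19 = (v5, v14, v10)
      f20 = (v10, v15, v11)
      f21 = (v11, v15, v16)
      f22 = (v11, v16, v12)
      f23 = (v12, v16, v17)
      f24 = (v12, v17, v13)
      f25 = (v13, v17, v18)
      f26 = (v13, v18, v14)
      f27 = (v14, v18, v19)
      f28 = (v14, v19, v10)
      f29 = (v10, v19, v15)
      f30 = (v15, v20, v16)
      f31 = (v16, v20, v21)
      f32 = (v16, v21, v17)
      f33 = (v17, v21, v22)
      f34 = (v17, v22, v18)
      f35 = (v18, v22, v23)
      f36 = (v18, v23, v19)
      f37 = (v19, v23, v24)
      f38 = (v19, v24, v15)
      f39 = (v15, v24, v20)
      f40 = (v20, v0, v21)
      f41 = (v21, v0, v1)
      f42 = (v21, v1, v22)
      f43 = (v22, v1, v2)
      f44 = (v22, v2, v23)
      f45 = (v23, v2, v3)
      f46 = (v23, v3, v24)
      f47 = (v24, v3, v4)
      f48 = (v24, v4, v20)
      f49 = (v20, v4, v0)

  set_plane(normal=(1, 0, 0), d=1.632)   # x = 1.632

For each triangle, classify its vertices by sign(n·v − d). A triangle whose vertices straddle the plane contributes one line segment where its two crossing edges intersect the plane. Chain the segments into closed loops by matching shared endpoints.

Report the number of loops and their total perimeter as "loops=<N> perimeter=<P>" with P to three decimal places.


loops=2 perimeter=7.871

Straddling triangles (20 of 50):
  (v0,v5,v1) [+-+] → (1.632, 1.95169, 0)–(1.632, 1.73823, 0.213442)  len=0.3019
  (v1,v5,v6) [+--] → (1.632, 1.73823, 0.213442)–(1.632, 1.41906, 0.5326)  len=0.4514
  (v1,v6,v2) [+-+] → (1.632, 1.41906, 0.5326)–(1.632, 0.844859, 0.39705)  len=0.5900
  (v2,v6,v7) [+--] → (1.632, 0.844859, 0.39705)–(1.632, 0.557447, 0.3292)  len=0.2953
  (v2,v7,v3) [+-+] → (1.632, 0.557447, 0.3292)–(1.632, 0.557447, -0.139749)  len=0.4689
  (v3,v7,v8) [+--] → (1.632, 0.557447, -0.139749)–(1.632, 0.557447, -0.3292)  len=0.1895
  (v3,v8,v4) [+-+] → (1.632, 0.557447, -0.3292)–(1.632, 0.982226, -0.429475)  len=0.4365
  (v4,v8,v9) [+--] → (1.632, 0.982226, -0.429475)–(1.632, 1.41906, -0.5326)  len=0.4488
  (v4,v9,v0) [+-+] → (1.632, 1.41906, -0.5326)–(1.632, 1.61258, -0.339108)  len=0.2737
  (v0,v9,v5) [+--] → (1.632, 1.61258, -0.339108)–(1.632, 1.95169, 0)  len=0.4796
  (v20,v0,v21) [-+-] → (1.632, -1.95169, 0)–(1.632, -1.61258, 0.339108)  len=0.4796
  (v21,v0,v1) [-++] → (1.632, -1.61258, 0.339108)–(1.632, -1.41906, 0.5326)  len=0.2737
  (v21,v1,v22) [-+-] → (1.632, -1.41906, 0.5326)–(1.632, -0.982226, 0.429475)  len=0.4488
  (v22,v1,v2) [-++] → (1.632, -0.982226, 0.429475)–(1.632, -0.557447, 0.3292)  len=0.4365
  (v22,v2,v23) [-+-] → (1.632, -0.557447, 0.3292)–(1.632, -0.557447, 0.139749)  len=0.1895
  (v23,v2,v3) [-++] → (1.632, -0.557447, 0.139749)–(1.632, -0.557447, -0.3292)  len=0.4689
  (v23,v3,v24) [-+-] → (1.632, -0.557447, -0.3292)–(1.632, -0.844859, -0.39705)  len=0.2953
  (v24,v3,v4) [-++] → (1.632, -0.844859, -0.39705)–(1.632, -1.41906, -0.5326)  len=0.5900
  (v24,v4,v20) [-+-] → (1.632, -1.41906, -0.5326)–(1.632, -1.73823, -0.213442)  len=0.4514
  (v20,v4,v0) [-++] → (1.632, -1.73823, -0.213442)–(1.632, -1.95169, 0)  len=0.3019

Chained into 2 loop(s):
  loop 1: 10 segments, perimeter = 3.9355
  loop 2: 10 segments, perimeter = 3.9355
Total perimeter = 7.871
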